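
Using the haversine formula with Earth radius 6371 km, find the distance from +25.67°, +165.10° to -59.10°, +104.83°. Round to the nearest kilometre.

10916 km

Δλ = 104.83 − 165.10 = -60.27°.
Δφ = -59.10 − 25.67 = -84.77°.
a = sin²(Δφ/2) + cos φ₁ · cos φ₂ · sin²(Δλ/2) = 0.571083.
c = 2·atan2(√a, √(1−a)) = 1.71345 rad → d = 6371·c ≈ 10916.36 km.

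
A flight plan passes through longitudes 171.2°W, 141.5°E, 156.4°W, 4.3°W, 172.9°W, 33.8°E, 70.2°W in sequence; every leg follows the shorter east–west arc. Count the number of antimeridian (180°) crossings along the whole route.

Leg 1: -171.2° → +141.5°, shortest Δλ = -47.3° (west) — crosses 180°.
Leg 2: +141.5° → -156.4°, shortest Δλ = 62.1° (east) — crosses 180°.
Leg 3: -156.4° → -4.3°, shortest Δλ = 152.1° (east) — does not cross 180°.
Leg 4: -4.3° → -172.9°, shortest Δλ = -168.6° (west) — does not cross 180°.
Leg 5: -172.9° → +33.8°, shortest Δλ = -153.3° (west) — crosses 180°.
Leg 6: +33.8° → -70.2°, shortest Δλ = -104.0° (west) — does not cross 180°.
Total crossings: 3.

3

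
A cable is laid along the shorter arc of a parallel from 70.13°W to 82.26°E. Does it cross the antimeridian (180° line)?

Signed shortest Δλ = ((82.26 − -70.13 + 180) mod 360) − 180 = 152.39°.
Going east by 152.39° from -70.13° reaches +82.26° without touching 180°.

No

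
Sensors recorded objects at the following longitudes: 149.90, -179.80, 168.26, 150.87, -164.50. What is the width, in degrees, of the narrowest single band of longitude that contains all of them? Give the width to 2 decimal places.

Sort the longitudes: -179.80°, -164.50°, +149.90°, +150.87°, +168.26°.
Eastward gaps between consecutive values (wrapping around): 15.30°, 314.40°, 0.97°, 17.39°, 11.94°.
Largest gap = 314.40° ⇒ minimal covering band is its complement: 360° − 314.40° = 45.60°.
Band runs from +149.90° eastward to -164.50°, crossing the antimeridian.

45.60°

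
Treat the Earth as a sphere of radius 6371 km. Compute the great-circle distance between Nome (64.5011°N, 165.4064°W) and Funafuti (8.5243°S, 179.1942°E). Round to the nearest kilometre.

8222 km

Δλ = 179.1942 − -165.4064 = 344.6006°; wrapped into (−180°, 180°]: -15.3994°.
Δφ = -8.5243 − 64.5011 = -73.0254°.
a = sin²(Δφ/2) + cos φ₁ · cos φ₂ · sin²(Δλ/2) = 0.361669.
c = 2·atan2(√a, √(1−a)) = 1.29048 rad → d = 6371·c ≈ 8221.63 km.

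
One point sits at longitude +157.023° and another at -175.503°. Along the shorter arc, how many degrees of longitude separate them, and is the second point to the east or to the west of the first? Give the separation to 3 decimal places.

27.474° east

Raw difference: -175.503 − 157.023 = -332.526°.
Normalise into (−180°, 180°]: -332.526° + 360° = 27.474°.
Positive ⇒ the second point lies to the east; separation 27.474°.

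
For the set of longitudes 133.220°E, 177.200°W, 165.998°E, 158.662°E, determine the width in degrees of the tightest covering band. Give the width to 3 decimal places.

49.580°

Sort the longitudes: -177.200°, +133.220°, +158.662°, +165.998°.
Eastward gaps between consecutive values (wrapping around): 310.420°, 25.442°, 7.336°, 16.802°.
Largest gap = 310.420° ⇒ minimal covering band is its complement: 360° − 310.420° = 49.580°.
Band runs from +133.220° eastward to -177.200°, crossing the antimeridian.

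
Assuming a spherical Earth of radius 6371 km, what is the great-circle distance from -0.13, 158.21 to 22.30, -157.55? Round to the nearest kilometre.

Δλ = -157.55 − 158.21 = -315.76°; wrapped into (−180°, 180°]: 44.24°.
Δφ = 22.30 − -0.13 = 22.43°.
a = sin²(Δφ/2) + cos φ₁ · cos φ₂ · sin²(Δλ/2) = 0.169010.
c = 2·atan2(√a, √(1−a)) = 0.84734 rad → d = 6371·c ≈ 5398.40 km.

5398 km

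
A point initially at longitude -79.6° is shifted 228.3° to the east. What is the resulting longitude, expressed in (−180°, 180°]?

+148.7°

Start at -79.6°; shift +228.3° → +148.7°.
+148.7° already lies in (−180°, 180°].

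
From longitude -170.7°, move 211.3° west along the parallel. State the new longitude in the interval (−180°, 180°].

-22.0°

Start at -170.7°; shift −211.3° → -382.0°.
-382.0° lies outside (−180°, 180°]; add 360° → -22.0°.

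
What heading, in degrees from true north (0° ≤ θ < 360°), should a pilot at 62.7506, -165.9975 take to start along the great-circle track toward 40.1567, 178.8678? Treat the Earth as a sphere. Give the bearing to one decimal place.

209.0°

Δλ = 178.8678 − -165.9975 = 344.8653°; wrapped into (−180°, 180°]: -15.1347°.
θ = atan2( sin Δλ · cos φ₂ , cos φ₁ · sin φ₂ − sin φ₁ · cos φ₂ · cos Δλ )
  = atan2(-0.19955, -0.36063) = -151.043° → normalised to [0°, 360°): 208.957°.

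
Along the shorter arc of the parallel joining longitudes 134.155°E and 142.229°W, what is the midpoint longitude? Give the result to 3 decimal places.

Signed shortest Δλ from +134.155° to -142.229° is +83.616°.
Midpoint longitude = +134.155° + (+83.616°)/2 = +134.155° + 41.808° = +175.963°.
(The naïve average (+134.155 + -142.229)/2 = -4.037° is on the wrong side of the globe.)

175.963°E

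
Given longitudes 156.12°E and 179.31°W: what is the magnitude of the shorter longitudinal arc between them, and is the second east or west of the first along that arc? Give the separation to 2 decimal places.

Raw difference: -179.31 − 156.12 = -335.43°.
Normalise into (−180°, 180°]: -335.43° + 360° = 24.57°.
Positive ⇒ the second point lies to the east; separation 24.57°.

24.57° east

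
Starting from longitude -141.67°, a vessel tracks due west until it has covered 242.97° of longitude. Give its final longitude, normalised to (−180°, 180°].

-24.64°

Start at -141.67°; shift −242.97° → -384.64°.
-384.64° lies outside (−180°, 180°]; add 360° → -24.64°.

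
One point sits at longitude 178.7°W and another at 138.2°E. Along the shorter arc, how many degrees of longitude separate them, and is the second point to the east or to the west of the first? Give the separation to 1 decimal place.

Raw difference: 138.2 − -178.7 = 316.9°.
Normalise into (−180°, 180°]: 316.9° − 360° = -43.1°.
Negative ⇒ the second point lies to the west; separation 43.1°.

43.1° west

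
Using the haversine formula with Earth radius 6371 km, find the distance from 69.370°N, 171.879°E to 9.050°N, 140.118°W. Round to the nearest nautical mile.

4063 nmi

Δλ = -140.118 − 171.879 = -311.997°; wrapped into (−180°, 180°]: 48.003°.
Δφ = 9.050 − 69.370 = -60.320°.
a = sin²(Δφ/2) + cos φ₁ · cos φ₂ · sin²(Δλ/2) = 0.309991.
c = 2·atan2(√a, √(1−a)) = 1.18098 rad → d = 6371·c ≈ 7524.03 km ≈ 4062.65 nmi.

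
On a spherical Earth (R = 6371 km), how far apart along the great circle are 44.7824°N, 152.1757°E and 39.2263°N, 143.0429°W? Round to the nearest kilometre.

Δλ = -143.0429 − 152.1757 = -295.2186°; wrapped into (−180°, 180°]: 64.7814°.
Δφ = 39.2263 − 44.7824 = -5.5561°.
a = sin²(Δφ/2) + cos φ₁ · cos φ₂ · sin²(Δλ/2) = 0.160133.
c = 2·atan2(√a, √(1−a)) = 0.82340 rad → d = 6371·c ≈ 5245.86 km.

5246 km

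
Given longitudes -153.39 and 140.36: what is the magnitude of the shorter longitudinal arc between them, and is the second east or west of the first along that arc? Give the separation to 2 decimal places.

66.25° west

Raw difference: 140.36 − -153.39 = 293.75°.
Normalise into (−180°, 180°]: 293.75° − 360° = -66.25°.
Negative ⇒ the second point lies to the west; separation 66.25°.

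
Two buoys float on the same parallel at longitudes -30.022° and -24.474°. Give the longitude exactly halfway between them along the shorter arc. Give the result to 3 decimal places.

-27.248°

Signed shortest Δλ from -30.022° to -24.474° is +5.548°.
Midpoint longitude = -30.022° + (+5.548°)/2 = -30.022° + 2.774° = -27.248°.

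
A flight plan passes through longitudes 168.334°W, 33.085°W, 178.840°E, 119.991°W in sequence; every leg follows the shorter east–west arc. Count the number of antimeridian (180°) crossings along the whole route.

2

Leg 1: -168.334° → -33.085°, shortest Δλ = 135.249° (east) — does not cross 180°.
Leg 2: -33.085° → +178.840°, shortest Δλ = -148.075° (west) — crosses 180°.
Leg 3: +178.840° → -119.991°, shortest Δλ = 61.169° (east) — crosses 180°.
Total crossings: 2.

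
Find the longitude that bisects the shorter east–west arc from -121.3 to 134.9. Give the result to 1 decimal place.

Signed shortest Δλ from -121.3° to +134.9° is -103.8°.
Midpoint longitude = -121.3° + (-103.8°)/2 = -121.3° − 51.9° = -173.2°.
(The naïve average (-121.3 + +134.9)/2 = 6.8° is on the wrong side of the globe.)

-173.2°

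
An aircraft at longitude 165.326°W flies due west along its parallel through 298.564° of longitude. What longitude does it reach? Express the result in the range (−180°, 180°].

Start at -165.326°; shift −298.564° → -463.890°.
-463.890° lies outside (−180°, 180°]; add 360° → -103.890°.

103.890°W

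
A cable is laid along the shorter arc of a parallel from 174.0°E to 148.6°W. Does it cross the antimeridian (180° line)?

Naïve |-148.6 − 174.0| = 322.6° > 180°, so the shorter arc goes the other way round — across 180°.
Signed shortest Δλ = ((-148.6 − 174.0 + 180) mod 360) − 180 = 37.4°.
Going east by 37.4° from +174.0° passes through 180° before reaching -148.6°.

Yes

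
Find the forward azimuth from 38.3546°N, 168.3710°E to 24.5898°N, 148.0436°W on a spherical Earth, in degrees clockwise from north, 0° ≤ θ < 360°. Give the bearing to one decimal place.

97.5°

Δλ = -148.0436 − 168.3710 = -316.4146°; wrapped into (−180°, 180°]: 43.5854°.
θ = atan2( sin Δλ · cos φ₂ , cos φ₁ · sin φ₂ − sin φ₁ · cos φ₂ · cos Δλ )
  = atan2(0.62691, -0.08240) = 97.488° → normalised to [0°, 360°): 97.488°.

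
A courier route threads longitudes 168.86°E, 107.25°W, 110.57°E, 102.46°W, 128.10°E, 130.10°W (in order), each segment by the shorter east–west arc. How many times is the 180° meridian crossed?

Leg 1: +168.86° → -107.25°, shortest Δλ = 83.89° (east) — crosses 180°.
Leg 2: -107.25° → +110.57°, shortest Δλ = -142.18° (west) — crosses 180°.
Leg 3: +110.57° → -102.46°, shortest Δλ = 146.97° (east) — crosses 180°.
Leg 4: -102.46° → +128.10°, shortest Δλ = -129.44° (west) — crosses 180°.
Leg 5: +128.10° → -130.10°, shortest Δλ = 101.8° (east) — crosses 180°.
Total crossings: 5.

5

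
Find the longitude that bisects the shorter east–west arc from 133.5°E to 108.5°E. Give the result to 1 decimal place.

121.0°E

Signed shortest Δλ from +133.5° to +108.5° is -25.0°.
Midpoint longitude = +133.5° + (-25.0°)/2 = +133.5° − 12.5° = +121.0°.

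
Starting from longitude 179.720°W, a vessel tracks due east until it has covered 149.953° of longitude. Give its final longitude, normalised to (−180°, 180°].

29.767°W

Start at -179.720°; shift +149.953° → -29.767°.
-29.767° already lies in (−180°, 180°].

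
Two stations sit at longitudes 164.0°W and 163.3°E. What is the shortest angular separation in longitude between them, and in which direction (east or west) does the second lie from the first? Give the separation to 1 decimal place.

Raw difference: 163.3 − -164.0 = 327.3°.
Normalise into (−180°, 180°]: 327.3° − 360° = -32.7°.
Negative ⇒ the second point lies to the west; separation 32.7°.

32.7° west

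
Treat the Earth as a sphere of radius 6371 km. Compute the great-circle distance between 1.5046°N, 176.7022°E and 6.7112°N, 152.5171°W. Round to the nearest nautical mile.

Δλ = -152.5171 − 176.7022 = -329.2193°; wrapped into (−180°, 180°]: 30.7807°.
Δφ = 6.7112 − 1.5046 = 5.2066°.
a = sin²(Δφ/2) + cos φ₁ · cos φ₂ · sin²(Δλ/2) = 0.071990.
c = 2·atan2(√a, √(1−a)) = 0.54328 rad → d = 6371·c ≈ 3461.21 km ≈ 1868.90 nmi.

1869 nmi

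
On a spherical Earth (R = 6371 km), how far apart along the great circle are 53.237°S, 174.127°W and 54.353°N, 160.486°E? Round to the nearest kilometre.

12190 km

Δλ = 160.486 − -174.127 = 334.613°; wrapped into (−180°, 180°]: -25.387°.
Δφ = 54.353 − -53.237 = 107.590°.
a = sin²(Δφ/2) + cos φ₁ · cos φ₂ · sin²(Δλ/2) = 0.667943.
c = 2·atan2(√a, √(1−a)) = 1.91334 rad → d = 6371·c ≈ 12189.91 km.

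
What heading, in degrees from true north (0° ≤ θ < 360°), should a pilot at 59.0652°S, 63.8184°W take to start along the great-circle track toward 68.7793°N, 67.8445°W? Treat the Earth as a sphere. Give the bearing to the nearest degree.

Δλ = -67.8445 − -63.8184 = -4.0261°.
θ = atan2( sin Δλ · cos φ₂ , cos φ₁ · sin φ₂ − sin φ₁ · cos φ₂ · cos Δλ )
  = atan2(-0.02541, 0.78891) = -1.845° → normalised to [0°, 360°): 358.155°.

358°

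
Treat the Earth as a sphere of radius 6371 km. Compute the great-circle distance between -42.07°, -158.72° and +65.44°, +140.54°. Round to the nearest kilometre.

Δλ = 140.54 − -158.72 = 299.26°; wrapped into (−180°, 180°]: -60.74°.
Δφ = 65.44 − -42.07 = 107.51°.
a = sin²(Δφ/2) + cos φ₁ · cos φ₂ · sin²(Δλ/2) = 0.729304.
c = 2·atan2(√a, √(1−a)) = 2.04723 rad → d = 6371·c ≈ 13042.87 km.

13043 km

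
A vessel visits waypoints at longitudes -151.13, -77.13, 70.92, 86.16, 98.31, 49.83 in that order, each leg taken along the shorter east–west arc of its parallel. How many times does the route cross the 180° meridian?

Leg 1: -151.13° → -77.13°, shortest Δλ = 74.0° (east) — does not cross 180°.
Leg 2: -77.13° → +70.92°, shortest Δλ = 148.05° (east) — does not cross 180°.
Leg 3: +70.92° → +86.16°, shortest Δλ = 15.24° (east) — does not cross 180°.
Leg 4: +86.16° → +98.31°, shortest Δλ = 12.15° (east) — does not cross 180°.
Leg 5: +98.31° → +49.83°, shortest Δλ = -48.48° (west) — does not cross 180°.
Total crossings: 0.

0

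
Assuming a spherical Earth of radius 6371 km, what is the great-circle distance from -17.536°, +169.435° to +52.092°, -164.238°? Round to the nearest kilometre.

8151 km

Δλ = -164.238 − 169.435 = -333.673°; wrapped into (−180°, 180°]: 26.327°.
Δφ = 52.092 − -17.536 = 69.628°.
a = sin²(Δφ/2) + cos φ₁ · cos φ₂ · sin²(Δλ/2) = 0.356326.
c = 2·atan2(√a, √(1−a)) = 1.27934 rad → d = 6371·c ≈ 8150.67 km.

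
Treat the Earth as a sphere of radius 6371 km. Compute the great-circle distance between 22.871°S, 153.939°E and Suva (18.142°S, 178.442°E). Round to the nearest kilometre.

Δλ = 178.442 − 153.939 = 24.503°.
Δφ = -18.142 − -22.871 = 4.729°.
a = sin²(Δφ/2) + cos φ₁ · cos φ₂ · sin²(Δλ/2) = 0.041130.
c = 2·atan2(√a, √(1−a)) = 0.40844 rad → d = 6371·c ≈ 2602.18 km.

2602 km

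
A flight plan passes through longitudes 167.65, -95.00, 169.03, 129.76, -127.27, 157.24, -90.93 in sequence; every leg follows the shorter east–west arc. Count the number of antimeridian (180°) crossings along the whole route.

5

Leg 1: +167.65° → -95.00°, shortest Δλ = 97.35° (east) — crosses 180°.
Leg 2: -95.00° → +169.03°, shortest Δλ = -95.97° (west) — crosses 180°.
Leg 3: +169.03° → +129.76°, shortest Δλ = -39.27° (west) — does not cross 180°.
Leg 4: +129.76° → -127.27°, shortest Δλ = 102.97° (east) — crosses 180°.
Leg 5: -127.27° → +157.24°, shortest Δλ = -75.49° (west) — crosses 180°.
Leg 6: +157.24° → -90.93°, shortest Δλ = 111.83° (east) — crosses 180°.
Total crossings: 5.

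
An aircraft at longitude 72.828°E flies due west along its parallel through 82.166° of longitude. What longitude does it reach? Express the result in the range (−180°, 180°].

9.338°W

Start at +72.828°; shift −82.166° → -9.338°.
-9.338° already lies in (−180°, 180°].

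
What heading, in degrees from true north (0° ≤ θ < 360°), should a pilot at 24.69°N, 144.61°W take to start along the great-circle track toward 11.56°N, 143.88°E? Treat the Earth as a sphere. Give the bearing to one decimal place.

Δλ = 143.88 − -144.61 = 288.49°; wrapped into (−180°, 180°]: -71.51°.
θ = atan2( sin Δλ · cos φ₂ , cos φ₁ · sin φ₂ − sin φ₁ · cos φ₂ · cos Δλ )
  = atan2(-0.92914, 0.05229) = -86.779° → normalised to [0°, 360°): 273.221°.

273.2°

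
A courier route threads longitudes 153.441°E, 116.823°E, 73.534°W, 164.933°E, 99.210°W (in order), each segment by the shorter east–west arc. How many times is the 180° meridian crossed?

Leg 1: +153.441° → +116.823°, shortest Δλ = -36.618° (west) — does not cross 180°.
Leg 2: +116.823° → -73.534°, shortest Δλ = 169.643° (east) — crosses 180°.
Leg 3: -73.534° → +164.933°, shortest Δλ = -121.533° (west) — crosses 180°.
Leg 4: +164.933° → -99.210°, shortest Δλ = 95.857° (east) — crosses 180°.
Total crossings: 3.

3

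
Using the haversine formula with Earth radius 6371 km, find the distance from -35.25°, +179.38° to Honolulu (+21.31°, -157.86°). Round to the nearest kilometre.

6732 km

Δλ = -157.86 − 179.38 = -337.24°; wrapped into (−180°, 180°]: 22.76°.
Δφ = 21.31 − -35.25 = 56.56°.
a = sin²(Δφ/2) + cos φ₁ · cos φ₂ · sin²(Δλ/2) = 0.254089.
c = 2·atan2(√a, √(1−a)) = 1.05662 rad → d = 6371·c ≈ 6731.69 km.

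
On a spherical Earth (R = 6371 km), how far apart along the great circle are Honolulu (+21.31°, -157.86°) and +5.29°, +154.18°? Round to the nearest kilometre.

Δλ = 154.18 − -157.86 = 312.04°; wrapped into (−180°, 180°]: -47.96°.
Δφ = 5.29 − 21.31 = -16.02°.
a = sin²(Δφ/2) + cos φ₁ · cos φ₂ · sin²(Δλ/2) = 0.172644.
c = 2·atan2(√a, √(1−a)) = 0.85699 rad → d = 6371·c ≈ 5459.91 km.

5460 km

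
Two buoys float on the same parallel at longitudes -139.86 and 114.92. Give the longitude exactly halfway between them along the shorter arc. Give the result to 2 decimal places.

+167.53°

Signed shortest Δλ from -139.86° to +114.92° is -105.22°.
Midpoint longitude = -139.86° + (-105.22°)/2 = -139.86° − 52.61° = -192.47°.
Normalise into (−180°, 180°]: +167.53°.
(The naïve average (-139.86 + +114.92)/2 = -12.47° is on the wrong side of the globe.)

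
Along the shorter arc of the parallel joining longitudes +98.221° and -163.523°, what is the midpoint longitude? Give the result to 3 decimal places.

+147.349°

Signed shortest Δλ from +98.221° to -163.523° is +98.256°.
Midpoint longitude = +98.221° + (+98.256°)/2 = +98.221° + 49.128° = +147.349°.
(The naïve average (+98.221 + -163.523)/2 = -32.651° is on the wrong side of the globe.)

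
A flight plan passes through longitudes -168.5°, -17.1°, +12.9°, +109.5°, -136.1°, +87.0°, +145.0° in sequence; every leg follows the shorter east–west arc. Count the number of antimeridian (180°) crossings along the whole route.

2

Leg 1: -168.5° → -17.1°, shortest Δλ = 151.4° (east) — does not cross 180°.
Leg 2: -17.1° → +12.9°, shortest Δλ = 30.0° (east) — does not cross 180°.
Leg 3: +12.9° → +109.5°, shortest Δλ = 96.6° (east) — does not cross 180°.
Leg 4: +109.5° → -136.1°, shortest Δλ = 114.4° (east) — crosses 180°.
Leg 5: -136.1° → +87.0°, shortest Δλ = -136.9° (west) — crosses 180°.
Leg 6: +87.0° → +145.0°, shortest Δλ = 58.0° (east) — does not cross 180°.
Total crossings: 2.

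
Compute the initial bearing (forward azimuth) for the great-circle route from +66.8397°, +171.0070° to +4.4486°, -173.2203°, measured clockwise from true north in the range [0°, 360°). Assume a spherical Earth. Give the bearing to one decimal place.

Δλ = -173.2203 − 171.0070 = -344.2273°; wrapped into (−180°, 180°]: 15.7727°.
θ = atan2( sin Δλ · cos φ₂ , cos φ₁ · sin φ₂ − sin φ₁ · cos φ₂ · cos Δλ )
  = atan2(0.27100, -0.85162) = 162.348° → normalised to [0°, 360°): 162.348°.

162.3°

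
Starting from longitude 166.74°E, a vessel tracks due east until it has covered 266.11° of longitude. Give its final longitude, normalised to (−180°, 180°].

Start at +166.74°; shift +266.11° → +432.85°.
+432.85° lies outside (−180°, 180°]; subtract 360° → +72.85°.

72.85°E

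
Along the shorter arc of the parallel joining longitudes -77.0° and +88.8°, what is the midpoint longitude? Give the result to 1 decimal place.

+5.9°

Signed shortest Δλ from -77.0° to +88.8° is +165.8°.
Midpoint longitude = -77.0° + (+165.8°)/2 = -77.0° + 82.9° = +5.9°.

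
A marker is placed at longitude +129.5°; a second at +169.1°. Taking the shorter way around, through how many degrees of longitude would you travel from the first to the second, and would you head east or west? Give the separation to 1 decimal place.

39.6° east

Raw difference: 169.1 − 129.5 = 39.6°.
Normalise into (−180°, 180°]: 39.6° stays 39.6°.
Positive ⇒ the second point lies to the east; separation 39.6°.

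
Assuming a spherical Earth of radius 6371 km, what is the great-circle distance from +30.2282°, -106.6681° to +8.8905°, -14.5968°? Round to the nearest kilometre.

9708 km

Δλ = -14.5968 − -106.6681 = 92.0713°.
Δφ = 8.8905 − 30.2282 = -21.3377°.
a = sin²(Δφ/2) + cos φ₁ · cos φ₂ · sin²(Δλ/2) = 0.476524.
c = 2·atan2(√a, √(1−a)) = 1.52383 rad → d = 6371·c ≈ 9708.30 km.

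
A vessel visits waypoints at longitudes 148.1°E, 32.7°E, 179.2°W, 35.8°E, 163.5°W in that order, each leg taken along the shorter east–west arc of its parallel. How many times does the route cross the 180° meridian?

Leg 1: +148.1° → +32.7°, shortest Δλ = -115.4° (west) — does not cross 180°.
Leg 2: +32.7° → -179.2°, shortest Δλ = 148.1° (east) — crosses 180°.
Leg 3: -179.2° → +35.8°, shortest Δλ = -145.0° (west) — crosses 180°.
Leg 4: +35.8° → -163.5°, shortest Δλ = 160.7° (east) — crosses 180°.
Total crossings: 3.

3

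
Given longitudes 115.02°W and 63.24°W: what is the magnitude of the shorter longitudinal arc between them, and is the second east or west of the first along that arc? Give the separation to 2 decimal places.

51.78° east

Raw difference: -63.24 − -115.02 = 51.78°.
Normalise into (−180°, 180°]: 51.78° stays 51.78°.
Positive ⇒ the second point lies to the east; separation 51.78°.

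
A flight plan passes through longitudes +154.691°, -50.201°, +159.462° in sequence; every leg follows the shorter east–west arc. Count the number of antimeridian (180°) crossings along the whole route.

2

Leg 1: +154.691° → -50.201°, shortest Δλ = 155.108° (east) — crosses 180°.
Leg 2: -50.201° → +159.462°, shortest Δλ = -150.337° (west) — crosses 180°.
Total crossings: 2.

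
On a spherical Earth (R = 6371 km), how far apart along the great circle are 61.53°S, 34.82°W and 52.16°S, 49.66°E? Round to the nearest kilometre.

4865 km

Δλ = 49.66 − -34.82 = 84.48°.
Δφ = -52.16 − -61.53 = 9.37°.
a = sin²(Δφ/2) + cos φ₁ · cos φ₂ · sin²(Δλ/2) = 0.138824.
c = 2·atan2(√a, √(1−a)) = 0.76360 rad → d = 6371·c ≈ 4864.88 km.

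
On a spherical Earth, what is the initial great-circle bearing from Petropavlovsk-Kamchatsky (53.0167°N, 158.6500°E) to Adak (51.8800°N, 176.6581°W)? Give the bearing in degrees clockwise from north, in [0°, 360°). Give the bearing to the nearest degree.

84°

Δλ = -176.6581 − 158.6500 = -335.3081°; wrapped into (−180°, 180°]: 24.6919°.
θ = atan2( sin Δλ · cos φ₂ , cos φ₁ · sin φ₂ − sin φ₁ · cos φ₂ · cos Δλ )
  = atan2(0.25787, 0.02525) = 84.408° → normalised to [0°, 360°): 84.408°.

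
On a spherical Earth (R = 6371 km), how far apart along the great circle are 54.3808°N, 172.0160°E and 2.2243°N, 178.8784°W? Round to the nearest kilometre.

Δλ = -178.8784 − 172.0160 = -350.8944°; wrapped into (−180°, 180°]: 9.1056°.
Δφ = 2.2243 − 54.3808 = -52.1565°.
a = sin²(Δφ/2) + cos φ₁ · cos φ₂ · sin²(Δλ/2) = 0.196913.
c = 2·atan2(√a, √(1−a)) = 0.91956 rad → d = 6371·c ≈ 5858.49 km.

5858 km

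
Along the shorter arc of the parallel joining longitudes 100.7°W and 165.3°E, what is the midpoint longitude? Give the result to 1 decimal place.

147.7°W

Signed shortest Δλ from -100.7° to +165.3° is -94.0°.
Midpoint longitude = -100.7° + (-94.0°)/2 = -100.7° − 47.0° = -147.7°.
(The naïve average (-100.7 + +165.3)/2 = 32.3° is on the wrong side of the globe.)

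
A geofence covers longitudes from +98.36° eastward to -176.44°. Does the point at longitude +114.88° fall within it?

Yes

Band width going east from +98.36° to -176.44°: ((-176.44 − 98.36) mod 360) = 85.20°.
Offset of +114.88° east of the west edge: ((114.88 − 98.36) mod 360) = 16.52°.
16.52° ≤ 85.20° ⇒ inside.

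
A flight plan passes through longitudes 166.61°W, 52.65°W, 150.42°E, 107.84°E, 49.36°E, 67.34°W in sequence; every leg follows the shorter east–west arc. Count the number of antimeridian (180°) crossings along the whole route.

Leg 1: -166.61° → -52.65°, shortest Δλ = 113.96° (east) — does not cross 180°.
Leg 2: -52.65° → +150.42°, shortest Δλ = -156.93° (west) — crosses 180°.
Leg 3: +150.42° → +107.84°, shortest Δλ = -42.58° (west) — does not cross 180°.
Leg 4: +107.84° → +49.36°, shortest Δλ = -58.48° (west) — does not cross 180°.
Leg 5: +49.36° → -67.34°, shortest Δλ = -116.7° (west) — does not cross 180°.
Total crossings: 1.

1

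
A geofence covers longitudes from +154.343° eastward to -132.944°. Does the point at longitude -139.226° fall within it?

Yes

Band width going east from +154.343° to -132.944°: ((-132.944 − 154.343) mod 360) = 72.713°.
Offset of -139.226° east of the west edge: ((-139.226 − 154.343) mod 360) = 66.431°.
66.431° ≤ 72.713° ⇒ inside.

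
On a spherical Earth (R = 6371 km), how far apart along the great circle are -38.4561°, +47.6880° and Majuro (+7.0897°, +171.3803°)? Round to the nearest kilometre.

13401 km

Δλ = 171.3803 − 47.6880 = 123.6923°.
Δφ = 7.0897 − -38.4561 = 45.5458°.
a = sin²(Δφ/2) + cos φ₁ · cos φ₂ · sin²(Δλ/2) = 0.753920.
c = 2·atan2(√a, √(1−a)) = 2.10347 rad → d = 6371·c ≈ 13401.22 km.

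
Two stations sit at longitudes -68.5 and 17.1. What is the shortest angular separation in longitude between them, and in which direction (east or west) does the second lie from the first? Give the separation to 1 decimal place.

Raw difference: 17.1 − -68.5 = 85.6°.
Normalise into (−180°, 180°]: 85.6° stays 85.6°.
Positive ⇒ the second point lies to the east; separation 85.6°.

85.6° east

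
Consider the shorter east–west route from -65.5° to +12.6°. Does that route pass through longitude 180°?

No

Signed shortest Δλ = ((12.6 − -65.5 + 180) mod 360) − 180 = 78.1°.
Going east by 78.1° from -65.5° reaches +12.6° without touching 180°.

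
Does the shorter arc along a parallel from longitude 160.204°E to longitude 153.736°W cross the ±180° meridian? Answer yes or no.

Yes

Naïve |-153.736 − 160.204| = 313.94° > 180°, so the shorter arc goes the other way round — across 180°.
Signed shortest Δλ = ((-153.736 − 160.204 + 180) mod 360) − 180 = 46.06°.
Going east by 46.06° from +160.204° passes through 180° before reaching -153.736°.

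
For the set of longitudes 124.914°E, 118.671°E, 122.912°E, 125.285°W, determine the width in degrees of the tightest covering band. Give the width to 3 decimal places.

Sort the longitudes: -125.285°, +118.671°, +122.912°, +124.914°.
Eastward gaps between consecutive values (wrapping around): 243.956°, 4.241°, 2.002°, 109.801°.
Largest gap = 243.956° ⇒ minimal covering band is its complement: 360° − 243.956° = 116.044°.
Band runs from +118.671° eastward to -125.285°, crossing the antimeridian.

116.044°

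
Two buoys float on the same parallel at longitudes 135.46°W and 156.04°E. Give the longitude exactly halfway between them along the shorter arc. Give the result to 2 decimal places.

169.71°W

Signed shortest Δλ from -135.46° to +156.04° is -68.50°.
Midpoint longitude = -135.46° + (-68.50°)/2 = -135.46° − 34.25° = -169.71°.
(The naïve average (-135.46 + +156.04)/2 = 10.29° is on the wrong side of the globe.)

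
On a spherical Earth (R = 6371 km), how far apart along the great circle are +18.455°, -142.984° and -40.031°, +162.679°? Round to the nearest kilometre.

Δλ = 162.679 − -142.984 = 305.663°; wrapped into (−180°, 180°]: -54.337°.
Δφ = -40.031 − 18.455 = -58.486°.
a = sin²(Δφ/2) + cos φ₁ · cos φ₂ · sin²(Δλ/2) = 0.390078.
c = 2·atan2(√a, √(1−a)) = 1.34914 rad → d = 6371·c ≈ 8595.38 km.

8595 km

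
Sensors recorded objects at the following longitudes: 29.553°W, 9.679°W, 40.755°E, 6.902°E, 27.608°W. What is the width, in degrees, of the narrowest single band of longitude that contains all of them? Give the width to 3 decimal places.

70.308°

Sort the longitudes: -29.553°, -27.608°, -9.679°, +6.902°, +40.755°.
Eastward gaps between consecutive values (wrapping around): 1.945°, 17.929°, 16.581°, 33.853°, 289.692°.
Largest gap = 289.692° ⇒ minimal covering band is its complement: 360° − 289.692° = 70.308°.
Band runs from -29.553° eastward to +40.755°.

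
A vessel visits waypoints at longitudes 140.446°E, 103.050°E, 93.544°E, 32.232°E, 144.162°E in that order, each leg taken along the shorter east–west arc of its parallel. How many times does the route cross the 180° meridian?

Leg 1: +140.446° → +103.050°, shortest Δλ = -37.396° (west) — does not cross 180°.
Leg 2: +103.050° → +93.544°, shortest Δλ = -9.506° (west) — does not cross 180°.
Leg 3: +93.544° → +32.232°, shortest Δλ = -61.312° (west) — does not cross 180°.
Leg 4: +32.232° → +144.162°, shortest Δλ = 111.93° (east) — does not cross 180°.
Total crossings: 0.

0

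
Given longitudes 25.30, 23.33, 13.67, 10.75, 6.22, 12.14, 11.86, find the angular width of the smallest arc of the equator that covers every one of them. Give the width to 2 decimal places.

19.08°

Sort the longitudes: +6.22°, +10.75°, +11.86°, +12.14°, +13.67°, +23.33°, +25.30°.
Eastward gaps between consecutive values (wrapping around): 4.53°, 1.11°, 0.28°, 1.53°, 9.66°, 1.97°, 340.92°.
Largest gap = 340.92° ⇒ minimal covering band is its complement: 360° − 340.92° = 19.08°.
Band runs from +6.22° eastward to +25.30°.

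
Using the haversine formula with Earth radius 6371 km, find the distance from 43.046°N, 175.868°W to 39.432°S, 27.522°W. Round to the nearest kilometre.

Δλ = -27.522 − -175.868 = 148.346°.
Δφ = -39.432 − 43.046 = -82.478°.
a = sin²(Δφ/2) + cos φ₁ · cos φ₂ · sin²(Δλ/2) = 0.957019.
c = 2·atan2(√a, √(1−a)) = 2.72393 rad → d = 6371·c ≈ 17354.14 km.

17354 km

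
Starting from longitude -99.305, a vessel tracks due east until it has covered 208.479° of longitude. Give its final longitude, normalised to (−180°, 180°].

Start at -99.305°; shift +208.479° → +109.174°.
+109.174° already lies in (−180°, 180°].

+109.174°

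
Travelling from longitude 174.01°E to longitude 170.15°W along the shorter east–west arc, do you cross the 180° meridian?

Yes

Naïve |-170.15 − 174.01| = 344.16° > 180°, so the shorter arc goes the other way round — across 180°.
Signed shortest Δλ = ((-170.15 − 174.01 + 180) mod 360) − 180 = 15.84°.
Going east by 15.84° from +174.01° passes through 180° before reaching -170.15°.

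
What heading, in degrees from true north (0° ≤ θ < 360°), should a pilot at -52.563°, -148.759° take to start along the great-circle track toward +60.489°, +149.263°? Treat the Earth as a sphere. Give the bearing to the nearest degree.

Δλ = 149.263 − -148.759 = 298.022°; wrapped into (−180°, 180°]: -61.978°.
θ = atan2( sin Δλ · cos φ₂ , cos φ₁ · sin φ₂ − sin φ₁ · cos φ₂ · cos Δλ )
  = atan2(-0.43484, 0.71278) = -31.386° → normalised to [0°, 360°): 328.614°.

329°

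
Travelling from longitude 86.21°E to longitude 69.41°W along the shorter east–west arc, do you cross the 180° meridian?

Signed shortest Δλ = ((-69.41 − 86.21 + 180) mod 360) − 180 = -155.62°.
Going west by 155.62° from +86.21° reaches -69.41° without touching 180°.

No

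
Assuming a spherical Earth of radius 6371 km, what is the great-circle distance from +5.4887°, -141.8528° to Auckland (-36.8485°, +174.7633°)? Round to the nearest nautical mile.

3516 nmi

Δλ = 174.7633 − -141.8528 = 316.6161°; wrapped into (−180°, 180°]: -43.3839°.
Δφ = -36.8485 − 5.4887 = -42.3372°.
a = sin²(Δφ/2) + cos φ₁ · cos φ₂ · sin²(Δλ/2) = 0.239225.
c = 2·atan2(√a, √(1−a)) = 1.02213 rad → d = 6371·c ≈ 6511.99 km ≈ 3516.19 nmi.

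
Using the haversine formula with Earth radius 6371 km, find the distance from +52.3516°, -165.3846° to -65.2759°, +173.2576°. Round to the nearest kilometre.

Δλ = 173.2576 − -165.3846 = 338.6422°; wrapped into (−180°, 180°]: -21.3578°.
Δφ = -65.2759 − 52.3516 = -117.6275°.
a = sin²(Δφ/2) + cos φ₁ · cos φ₂ · sin²(Δλ/2) = 0.740633.
c = 2·atan2(√a, √(1−a)) = 2.07289 rad → d = 6371·c ≈ 13206.41 km.

13206 km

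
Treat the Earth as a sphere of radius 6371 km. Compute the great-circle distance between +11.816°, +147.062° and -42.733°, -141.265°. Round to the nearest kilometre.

9452 km

Δλ = -141.265 − 147.062 = -288.327°; wrapped into (−180°, 180°]: 71.673°.
Δφ = -42.733 − 11.816 = -54.549°.
a = sin²(Δφ/2) + cos φ₁ · cos φ₂ · sin²(Δλ/2) = 0.456442.
c = 2·atan2(√a, √(1−a)) = 1.48357 rad → d = 6371·c ≈ 9451.82 km.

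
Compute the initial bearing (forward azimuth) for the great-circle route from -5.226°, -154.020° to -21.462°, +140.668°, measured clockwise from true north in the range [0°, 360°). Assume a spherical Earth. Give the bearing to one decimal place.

248.7°

Δλ = 140.668 − -154.020 = 294.688°; wrapped into (−180°, 180°]: -65.312°.
θ = atan2( sin Δλ · cos φ₂ , cos φ₁ · sin φ₂ − sin φ₁ · cos φ₂ · cos Δλ )
  = atan2(-0.84559, -0.32896) = -111.257° → normalised to [0°, 360°): 248.743°.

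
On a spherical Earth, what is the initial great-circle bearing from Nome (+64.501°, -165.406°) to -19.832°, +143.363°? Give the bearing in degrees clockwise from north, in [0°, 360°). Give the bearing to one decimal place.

Δλ = 143.363 − -165.406 = 308.769°; wrapped into (−180°, 180°]: -51.231°.
θ = atan2( sin Δλ · cos φ₂ , cos φ₁ · sin φ₂ − sin φ₁ · cos φ₂ · cos Δλ )
  = atan2(-0.73344, -0.67772) = -132.739° → normalised to [0°, 360°): 227.261°.

227.3°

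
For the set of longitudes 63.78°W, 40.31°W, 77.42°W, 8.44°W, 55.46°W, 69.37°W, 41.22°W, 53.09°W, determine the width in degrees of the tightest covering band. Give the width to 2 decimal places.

Sort the longitudes: -77.42°, -69.37°, -63.78°, -55.46°, -53.09°, -41.22°, -40.31°, -8.44°.
Eastward gaps between consecutive values (wrapping around): 8.05°, 5.59°, 8.32°, 2.37°, 11.87°, 0.91°, 31.87°, 291.02°.
Largest gap = 291.02° ⇒ minimal covering band is its complement: 360° − 291.02° = 68.98°.
Band runs from -77.42° eastward to -8.44°.

68.98°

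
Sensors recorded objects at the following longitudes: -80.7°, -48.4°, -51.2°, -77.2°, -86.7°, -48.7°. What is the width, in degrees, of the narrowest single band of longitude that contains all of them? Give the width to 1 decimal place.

38.3°

Sort the longitudes: -86.7°, -80.7°, -77.2°, -51.2°, -48.7°, -48.4°.
Eastward gaps between consecutive values (wrapping around): 6.0°, 3.5°, 26.0°, 2.5°, 0.3°, 321.7°.
Largest gap = 321.7° ⇒ minimal covering band is its complement: 360° − 321.7° = 38.3°.
Band runs from -86.7° eastward to -48.4°.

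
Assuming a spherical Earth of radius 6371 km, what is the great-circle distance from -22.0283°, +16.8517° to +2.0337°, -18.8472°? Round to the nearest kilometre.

Δλ = -18.8472 − 16.8517 = -35.6989°.
Δφ = 2.0337 − -22.0283 = 24.0620°.
a = sin²(Δφ/2) + cos φ₁ · cos φ₂ · sin²(Δλ/2) = 0.130487.
c = 2·atan2(√a, √(1−a)) = 0.73917 rad → d = 6371·c ≈ 4709.27 km.

4709 km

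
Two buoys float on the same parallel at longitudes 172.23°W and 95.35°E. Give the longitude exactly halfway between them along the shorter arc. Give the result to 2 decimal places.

Signed shortest Δλ from -172.23° to +95.35° is -92.42°.
Midpoint longitude = -172.23° + (-92.42°)/2 = -172.23° − 46.21° = -218.44°.
Normalise into (−180°, 180°]: +141.56°.
(The naïve average (-172.23 + +95.35)/2 = -38.44° is on the wrong side of the globe.)

141.56°E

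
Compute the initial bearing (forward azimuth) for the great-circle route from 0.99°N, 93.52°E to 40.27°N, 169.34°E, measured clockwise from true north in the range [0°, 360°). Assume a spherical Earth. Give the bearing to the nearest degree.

Δλ = 169.34 − 93.52 = 75.82°.
θ = atan2( sin Δλ · cos φ₂ , cos φ₁ · sin φ₂ − sin φ₁ · cos φ₂ · cos Δλ )
  = atan2(0.73976, 0.64306) = 49.000° → normalised to [0°, 360°): 49.000°.

49°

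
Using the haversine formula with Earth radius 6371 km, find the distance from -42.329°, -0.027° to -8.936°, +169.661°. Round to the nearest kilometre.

Δλ = 169.661 − -0.027 = 169.688°.
Δφ = -8.936 − -42.329 = 33.393°.
a = sin²(Δφ/2) + cos φ₁ · cos φ₂ · sin²(Δλ/2) = 0.806961.
c = 2·atan2(√a, √(1−a)) = 2.23182 rad → d = 6371·c ≈ 14218.91 km.

14219 km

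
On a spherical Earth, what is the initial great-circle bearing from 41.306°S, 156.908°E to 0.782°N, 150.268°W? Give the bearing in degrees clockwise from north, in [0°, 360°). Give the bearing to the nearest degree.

63°

Δλ = -150.268 − 156.908 = -307.176°; wrapped into (−180°, 180°]: 52.824°.
θ = atan2( sin Δλ · cos φ₂ , cos φ₁ · sin φ₂ − sin φ₁ · cos φ₂ · cos Δλ )
  = atan2(0.79671, 0.40908) = 62.821° → normalised to [0°, 360°): 62.821°.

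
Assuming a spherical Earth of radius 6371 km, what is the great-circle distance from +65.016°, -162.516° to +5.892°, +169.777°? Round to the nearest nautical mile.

3740 nmi

Δλ = 169.777 − -162.516 = 332.293°; wrapped into (−180°, 180°]: -27.707°.
Δφ = 5.892 − 65.016 = -59.124°.
a = sin²(Δφ/2) + cos φ₁ · cos φ₂ · sin²(Δλ/2) = 0.267496.
c = 2·atan2(√a, √(1−a)) = 1.08715 rad → d = 6371·c ≈ 6926.25 km ≈ 3739.88 nmi.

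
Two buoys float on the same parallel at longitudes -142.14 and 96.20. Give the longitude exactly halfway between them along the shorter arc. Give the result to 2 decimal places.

+157.03°

Signed shortest Δλ from -142.14° to +96.20° is -121.66°.
Midpoint longitude = -142.14° + (-121.66°)/2 = -142.14° − 60.83° = -202.97°.
Normalise into (−180°, 180°]: +157.03°.
(The naïve average (-142.14 + +96.20)/2 = -22.97° is on the wrong side of the globe.)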